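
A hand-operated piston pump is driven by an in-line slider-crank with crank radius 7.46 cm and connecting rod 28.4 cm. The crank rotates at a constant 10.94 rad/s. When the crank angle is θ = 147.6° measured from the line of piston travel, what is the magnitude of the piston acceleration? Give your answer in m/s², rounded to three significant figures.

ω = 10.94 rad/s
x(θ) = r cosθ + √(L² − r² sin²θ); with ω constant, a = ω²·d²x/dθ².
d²x/dθ² = −r cosθ − r²(cos2θ)/√u − r⁴ sin²2θ/(4u^{3/2}),  u = L² − r² sin²θ = 0.0790582 m².
Substituting r = 0.0746 m, L = 0.284 m, θ = 147.6°: d²x/dθ² = +0.054274 m.
a = ω²·d²x/dθ² = (10.94)²·(+0.054274) = +6.4958 m/s²;  |a| = 6.4958 m/s².

6.50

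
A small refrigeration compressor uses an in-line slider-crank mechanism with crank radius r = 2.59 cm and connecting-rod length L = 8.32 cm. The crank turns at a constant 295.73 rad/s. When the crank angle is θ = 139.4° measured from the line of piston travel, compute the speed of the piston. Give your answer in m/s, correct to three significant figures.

3.78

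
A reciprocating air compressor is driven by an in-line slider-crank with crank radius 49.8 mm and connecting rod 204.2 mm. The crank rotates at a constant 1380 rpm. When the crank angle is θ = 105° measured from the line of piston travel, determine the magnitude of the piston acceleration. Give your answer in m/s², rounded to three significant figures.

ω = 2π·1380/60 = 144.5 rad/s
x(θ) = r cosθ + √(L² − r² sin²θ); with ω constant, a = ω²·d²x/dθ².
d²x/dθ² = −r cosθ − r²(cos2θ)/√u − r⁴ sin²2θ/(4u^{3/2}),  u = L² − r² sin²θ = 0.0393837 m².
Substituting r = 0.0498 m, L = 0.2042 m, θ = 105°: d²x/dθ² = +0.023663 m.
a = ω²·d²x/dθ² = (144.5)²·(+0.023663) = +494.17 m/s²;  |a| = 494.17 m/s².

494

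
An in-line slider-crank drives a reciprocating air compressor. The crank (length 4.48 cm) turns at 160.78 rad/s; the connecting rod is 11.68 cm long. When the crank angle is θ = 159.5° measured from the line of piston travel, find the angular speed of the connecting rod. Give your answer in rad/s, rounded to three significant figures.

ω = 160.8 rad/s
The rod makes angle φ with the slider axis where L sinφ = r sinθ; differentiating, L cosφ·φ̇ = r ω cosθ.
L cosφ = √(L² − r² sin²θ) = 0.11574 m.
|ω_rod| = r ω |cosθ| / √(L² − r² sin²θ) = 0.0448·160.8·0.93667/0.11574 = 58.292 rad/s.

58.3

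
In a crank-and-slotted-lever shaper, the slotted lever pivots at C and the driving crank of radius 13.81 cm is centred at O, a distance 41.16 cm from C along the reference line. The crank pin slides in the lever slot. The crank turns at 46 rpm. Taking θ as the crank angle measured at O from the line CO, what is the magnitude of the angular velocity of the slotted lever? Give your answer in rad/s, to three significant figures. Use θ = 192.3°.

ω = 4.817 rad/s (from 46 rpm).
Crank pin A relative to C: A = (d + r cosθ, r sinθ); lever angle φ = atan2(r sinθ, d + r cosθ).
Differentiating tanφ: φ̇ = rω(d cosθ + r)/(d² + r² + 2dr cosθ).
d² + r² + 2dr cosθ = |CA|² = 0.0774118 m²;  d cosθ + r = -0.26405 m.
|ω_lever| = |0.1381·4.817·-0.26405| / 0.0774118 = 2.2691 rad/s.

2.27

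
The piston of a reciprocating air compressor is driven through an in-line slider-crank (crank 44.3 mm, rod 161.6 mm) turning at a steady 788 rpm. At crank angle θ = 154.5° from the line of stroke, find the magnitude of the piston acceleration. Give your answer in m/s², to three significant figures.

ω = 2π·788/60 = 82.52 rad/s
x(θ) = r cosθ + √(L² − r² sin²θ); with ω constant, a = ω²·d²x/dθ².
d²x/dθ² = −r cosθ − r²(cos2θ)/√u − r⁴ sin²2θ/(4u^{3/2}),  u = L² − r² sin²θ = 0.0257508 m².
Substituting r = 0.0443 m, L = 0.1616 m, θ = 154.5°: d²x/dθ² = +0.032147 m.
a = ω²·d²x/dθ² = (82.52)²·(+0.032147) = +218.91 m/s²;  |a| = 218.91 m/s².

219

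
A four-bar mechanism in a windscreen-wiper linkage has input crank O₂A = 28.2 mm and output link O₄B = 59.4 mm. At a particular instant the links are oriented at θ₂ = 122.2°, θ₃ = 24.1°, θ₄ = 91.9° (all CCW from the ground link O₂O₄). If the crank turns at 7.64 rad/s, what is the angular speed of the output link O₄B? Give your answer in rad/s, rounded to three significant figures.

3.88

ω₂ = 7.64 rad/s
Differentiating the loop-closure r₂e^{iθ₂}+r₃e^{iθ₃}=r₁+r₄e^{iθ₄} gives r₂ω₂e^{iθ₂}+r₃ω₃e^{iθ₃}=r₄ω₄e^{iθ₄}.
Eliminating the other unknown: ω₄ = r₂ω₂ sin(θ₂−θ₃) / [r₄ sin(θ₄−θ₃)].
Numerator sine = +0.99002; denominator sine = +0.92587.
Result = 0.0282·7.64·(+0.99002) / (0.0594·(+0.92587)) = +3.8784 rad/s; magnitude 3.8784 rad/s.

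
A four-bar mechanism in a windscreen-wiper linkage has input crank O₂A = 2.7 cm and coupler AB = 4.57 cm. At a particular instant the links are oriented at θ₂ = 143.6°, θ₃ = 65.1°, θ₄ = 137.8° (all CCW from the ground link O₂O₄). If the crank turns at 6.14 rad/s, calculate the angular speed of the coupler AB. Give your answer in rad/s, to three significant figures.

0.384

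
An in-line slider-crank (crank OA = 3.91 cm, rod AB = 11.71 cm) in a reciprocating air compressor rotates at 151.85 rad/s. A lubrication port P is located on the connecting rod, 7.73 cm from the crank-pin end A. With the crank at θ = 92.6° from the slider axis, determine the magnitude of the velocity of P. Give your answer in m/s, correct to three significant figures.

5.87

ω = 151.8 rad/s.  Crank-pin speed |V_A| = rω = 5.9373 m/s, perpendicular to OA.
Rod angle: sinφ = −(r/L) sinθ ⇒ φ = -19.485°; ω_rod = −rω cosθ/√(L²−r²sin²θ) = +2.4398 rad/s.
V_P = V_A + ω_rod × AP, with AP = 0.0773 m along the rod.
Components: V_Px = −rω sinθ − a·ω_rod·sinφ = -5.8683 m/s;  V_Py = rω cosθ + a·ω_rod·cosφ = -0.091542 m/s.
|V_P| = √(V_Px² + V_Py²) = 5.869 m/s.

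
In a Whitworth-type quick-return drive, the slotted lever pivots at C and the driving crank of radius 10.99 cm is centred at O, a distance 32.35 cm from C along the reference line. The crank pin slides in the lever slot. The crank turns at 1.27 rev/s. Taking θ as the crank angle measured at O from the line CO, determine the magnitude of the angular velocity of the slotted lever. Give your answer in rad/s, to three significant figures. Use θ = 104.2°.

ω = 7.98 rad/s (from 1.27 rev/s).
Crank pin A relative to C: A = (d + r cosθ, r sinθ); lever angle φ = atan2(r sinθ, d + r cosθ).
Differentiating tanφ: φ̇ = rω(d cosθ + r)/(d² + r² + 2dr cosθ).
d² + r² + 2dr cosθ = |CA|² = 0.0992876 m²;  d cosθ + r = +0.030543 m.
|ω_lever| = |0.1099·7.98·+0.030543| / 0.0992876 = 0.26977 rad/s.

0.270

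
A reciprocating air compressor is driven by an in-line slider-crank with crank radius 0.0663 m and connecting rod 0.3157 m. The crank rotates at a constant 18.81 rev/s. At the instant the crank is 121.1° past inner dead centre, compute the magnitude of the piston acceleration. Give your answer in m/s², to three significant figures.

569

ω = 2π·18.8 = 118.2 rad/s
x(θ) = r cosθ + √(L² − r² sin²θ); with ω constant, a = ω²·d²x/dθ².
d²x/dθ² = −r cosθ − r²(cos2θ)/√u − r⁴ sin²2θ/(4u^{3/2}),  u = L² − r² sin²θ = 0.0964436 m².
Substituting r = 0.0663 m, L = 0.3157 m, θ = 121.1°: d²x/dθ² = +0.040721 m.
a = ω²·d²x/dθ² = (118.2)²·(+0.040721) = +568.8 m/s²;  |a| = 568.8 m/s².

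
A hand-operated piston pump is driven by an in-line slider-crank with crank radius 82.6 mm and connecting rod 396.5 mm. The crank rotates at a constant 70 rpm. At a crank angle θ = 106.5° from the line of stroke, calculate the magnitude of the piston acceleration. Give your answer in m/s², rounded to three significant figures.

ω = 2π·70/60 = 7.33 rad/s
x(θ) = r cosθ + √(L² − r² sin²θ); with ω constant, a = ω²·d²x/dθ².
d²x/dθ² = −r cosθ − r²(cos2θ)/√u − r⁴ sin²2θ/(4u^{3/2}),  u = L² − r² sin²θ = 0.15094 m².
Substituting r = 0.0826 m, L = 0.3965 m, θ = 106.5°: d²x/dθ² = +0.038129 m.
a = ω²·d²x/dθ² = (7.33)²·(+0.038129) = +2.0488 m/s²;  |a| = 2.0488 m/s².

2.05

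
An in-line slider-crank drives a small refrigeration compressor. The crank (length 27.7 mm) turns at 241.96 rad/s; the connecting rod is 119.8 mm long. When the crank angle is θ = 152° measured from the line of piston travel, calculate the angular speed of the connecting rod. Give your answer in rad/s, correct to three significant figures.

49.7

ω = 242 rad/s
The rod makes angle φ with the slider axis where L sinφ = r sinθ; differentiating, L cosφ·φ̇ = r ω cosθ.
L cosφ = √(L² − r² sin²θ) = 0.11909 m.
|ω_rod| = r ω |cosθ| / √(L² − r² sin²θ) = 0.0277·242·0.88295/0.11909 = 49.691 rad/s.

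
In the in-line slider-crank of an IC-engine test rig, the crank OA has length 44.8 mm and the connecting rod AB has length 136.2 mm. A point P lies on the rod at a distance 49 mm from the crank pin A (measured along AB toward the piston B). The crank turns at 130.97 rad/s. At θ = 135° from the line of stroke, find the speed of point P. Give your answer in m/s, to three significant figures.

4.63

ω = 131 rad/s.  Crank-pin speed |V_A| = rω = 5.8675 m/s, perpendicular to OA.
Rod angle: sinφ = −(r/L) sinθ ⇒ φ = -13.449°; ω_rod = −rω cosθ/√(L²−r²sin²θ) = +31.321 rad/s.
V_P = V_A + ω_rod × AP, with AP = 0.049 m along the rod.
Components: V_Px = −rω sinθ − a·ω_rod·sinφ = -3.792 m/s;  V_Py = rω cosθ + a·ω_rod·cosφ = -2.6563 m/s.
|V_P| = √(V_Px² + V_Py²) = 4.6298 m/s.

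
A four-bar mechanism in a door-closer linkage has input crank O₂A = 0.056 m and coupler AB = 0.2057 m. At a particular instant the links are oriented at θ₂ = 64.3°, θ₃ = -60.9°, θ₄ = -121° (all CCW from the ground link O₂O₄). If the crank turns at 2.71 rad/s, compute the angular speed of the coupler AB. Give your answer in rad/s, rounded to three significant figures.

0.0786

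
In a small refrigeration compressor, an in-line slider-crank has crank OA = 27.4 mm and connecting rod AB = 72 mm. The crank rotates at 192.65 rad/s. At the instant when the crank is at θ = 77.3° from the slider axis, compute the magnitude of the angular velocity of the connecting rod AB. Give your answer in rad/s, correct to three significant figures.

17.4

ω = 192.7 rad/s
The rod makes angle φ with the slider axis where L sinφ = r sinθ; differentiating, L cosφ·φ̇ = r ω cosθ.
L cosφ = √(L² − r² sin²θ) = 0.066855 m.
|ω_rod| = r ω |cosθ| / √(L² − r² sin²θ) = 0.0274·192.7·0.21985/0.066855 = 17.358 rad/s.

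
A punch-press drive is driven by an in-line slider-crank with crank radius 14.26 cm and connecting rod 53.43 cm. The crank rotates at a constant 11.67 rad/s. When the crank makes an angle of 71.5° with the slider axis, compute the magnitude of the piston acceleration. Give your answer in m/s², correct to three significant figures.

1.92

ω = 11.67 rad/s
x(θ) = r cosθ + √(L² − r² sin²θ); with ω constant, a = ω²·d²x/dθ².
d²x/dθ² = −r cosθ − r²(cos2θ)/√u − r⁴ sin²2θ/(4u^{3/2}),  u = L² − r² sin²θ = 0.267189 m².
Substituting r = 0.1426 m, L = 0.5343 m, θ = 71.5°: d²x/dθ² = -0.014101 m.
a = ω²·d²x/dθ² = (11.67)²·(-0.014101) = -1.9204 m/s²;  |a| = 1.9204 m/s².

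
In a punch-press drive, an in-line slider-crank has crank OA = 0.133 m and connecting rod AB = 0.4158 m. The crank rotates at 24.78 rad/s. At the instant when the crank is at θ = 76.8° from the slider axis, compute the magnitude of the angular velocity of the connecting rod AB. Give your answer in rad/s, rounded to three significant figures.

1.90

ω = 24.78 rad/s
The rod makes angle φ with the slider axis where L sinφ = r sinθ; differentiating, L cosφ·φ̇ = r ω cosθ.
L cosφ = √(L² − r² sin²θ) = 0.39512 m.
|ω_rod| = r ω |cosθ| / √(L² − r² sin²θ) = 0.133·24.78·0.22835/0.39512 = 1.9047 rad/s.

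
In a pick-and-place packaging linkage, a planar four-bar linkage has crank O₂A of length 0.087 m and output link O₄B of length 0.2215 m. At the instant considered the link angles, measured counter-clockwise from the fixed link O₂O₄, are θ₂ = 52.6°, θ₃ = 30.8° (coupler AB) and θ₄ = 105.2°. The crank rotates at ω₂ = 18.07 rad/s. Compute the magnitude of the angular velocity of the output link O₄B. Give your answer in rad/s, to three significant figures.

2.74

ω₂ = 18.07 rad/s
Differentiating the loop-closure r₂e^{iθ₂}+r₃e^{iθ₃}=r₁+r₄e^{iθ₄} gives r₂ω₂e^{iθ₂}+r₃ω₃e^{iθ₃}=r₄ω₄e^{iθ₄}.
Eliminating the other unknown: ω₄ = r₂ω₂ sin(θ₂−θ₃) / [r₄ sin(θ₄−θ₃)].
Numerator sine = +0.37137; denominator sine = +0.96316.
Result = 0.087·18.07·(+0.37137) / (0.2215·(+0.96316)) = +2.7366 rad/s; magnitude 2.7366 rad/s.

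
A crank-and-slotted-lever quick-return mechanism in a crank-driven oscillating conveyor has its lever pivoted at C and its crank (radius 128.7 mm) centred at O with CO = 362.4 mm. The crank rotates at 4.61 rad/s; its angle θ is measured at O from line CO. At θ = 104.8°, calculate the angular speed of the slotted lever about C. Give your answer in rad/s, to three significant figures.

ω = 4.61 rad/s
Crank pin A relative to C: A = (d + r cosθ, r sinθ); lever angle φ = atan2(r sinθ, d + r cosθ).
Differentiating tanφ: φ̇ = rω(d cosθ + r)/(d² + r² + 2dr cosθ).
d² + r² + 2dr cosθ = |CA|² = 0.124069 m²;  d cosθ + r = +0.036126 m.
|ω_lever| = |0.1287·4.61·+0.036126| / 0.124069 = 0.17276 rad/s.

0.173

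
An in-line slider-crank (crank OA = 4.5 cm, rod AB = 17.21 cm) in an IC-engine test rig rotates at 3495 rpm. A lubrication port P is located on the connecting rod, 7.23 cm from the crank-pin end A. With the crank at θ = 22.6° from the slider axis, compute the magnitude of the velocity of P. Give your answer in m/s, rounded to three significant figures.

11.2

ω = 366 rad/s.  Crank-pin speed |V_A| = rω = 16.47 m/s, perpendicular to OA.
Rod angle: sinφ = −(r/L) sinθ ⇒ φ = -5.767°; ω_rod = −rω cosθ/√(L²−r²sin²θ) = -88.8 rad/s.
V_P = V_A + ω_rod × AP, with AP = 0.0723 m along the rod.
Components: V_Px = −rω sinθ − a·ω_rod·sinφ = -6.9744 m/s;  V_Py = rω cosθ + a·ω_rod·cosφ = +8.8174 m/s.
|V_P| = √(V_Px² + V_Py²) = 11.242 m/s.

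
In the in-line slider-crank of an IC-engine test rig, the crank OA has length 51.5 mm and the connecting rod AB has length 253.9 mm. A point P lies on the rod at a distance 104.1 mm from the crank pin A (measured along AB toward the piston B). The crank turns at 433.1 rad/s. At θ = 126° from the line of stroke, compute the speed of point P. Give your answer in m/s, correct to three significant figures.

18.8

ω = 433.1 rad/s.  Crank-pin speed |V_A| = rω = 22.305 m/s, perpendicular to OA.
Rod angle: sinφ = −(r/L) sinθ ⇒ φ = -9.445°; ω_rod = −rω cosθ/√(L²−r²sin²θ) = +52.345 rad/s.
V_P = V_A + ω_rod × AP, with AP = 0.1041 m along the rod.
Components: V_Px = −rω sinθ − a·ω_rod·sinφ = -17.151 m/s;  V_Py = rω cosθ + a·ω_rod·cosφ = -7.7351 m/s.
|V_P| = √(V_Px² + V_Py²) = 18.814 m/s.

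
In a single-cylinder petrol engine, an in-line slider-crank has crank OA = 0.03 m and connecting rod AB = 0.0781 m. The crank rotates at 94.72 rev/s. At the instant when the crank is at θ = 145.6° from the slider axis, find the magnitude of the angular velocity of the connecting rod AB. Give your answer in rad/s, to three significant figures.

ω = 595.1 rad/s (converted from 94.72 rev/s).
The rod makes angle φ with the slider axis where L sinφ = r sinθ; differentiating, L cosφ·φ̇ = r ω cosθ.
L cosφ = √(L² − r² sin²θ) = 0.076239 m.
|ω_rod| = r ω |cosθ| / √(L² − r² sin²θ) = 0.03·595.1·0.82511/0.076239 = 193.23 rad/s.

193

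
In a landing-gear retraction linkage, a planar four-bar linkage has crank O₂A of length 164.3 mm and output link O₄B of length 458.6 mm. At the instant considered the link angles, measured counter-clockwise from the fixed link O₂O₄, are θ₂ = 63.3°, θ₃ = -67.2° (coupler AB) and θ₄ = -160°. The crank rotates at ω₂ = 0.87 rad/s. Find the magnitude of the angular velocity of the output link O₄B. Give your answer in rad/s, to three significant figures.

ω₂ = 0.87 rad/s
Differentiating the loop-closure r₂e^{iθ₂}+r₃e^{iθ₃}=r₁+r₄e^{iθ₄} gives r₂ω₂e^{iθ₂}+r₃ω₃e^{iθ₃}=r₄ω₄e^{iθ₄}.
Eliminating the other unknown: ω₄ = r₂ω₂ sin(θ₂−θ₃) / [r₄ sin(θ₄−θ₃)].
Numerator sine = +0.76041; denominator sine = -0.99881.
Result = 0.1643·0.87·(+0.76041) / (0.4586·(-0.99881)) = -0.23729 rad/s; magnitude 0.23729 rad/s.

0.237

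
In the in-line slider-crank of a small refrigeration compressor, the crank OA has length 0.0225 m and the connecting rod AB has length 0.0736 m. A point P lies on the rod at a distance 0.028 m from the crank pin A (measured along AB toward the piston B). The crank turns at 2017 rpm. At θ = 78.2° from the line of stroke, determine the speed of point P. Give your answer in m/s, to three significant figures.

4.81

ω = 211.2 rad/s.  Crank-pin speed |V_A| = rω = 4.7524 m/s, perpendicular to OA.
Rod angle: sinφ = −(r/L) sinθ ⇒ φ = -17.412°; ω_rod = −rω cosθ/√(L²−r²sin²θ) = -13.839 rad/s.
V_P = V_A + ω_rod × AP, with AP = 0.028 m along the rod.
Components: V_Px = −rω sinθ − a·ω_rod·sinφ = -4.768 m/s;  V_Py = rω cosθ + a·ω_rod·cosφ = +0.60213 m/s.
|V_P| = √(V_Px² + V_Py²) = 4.8058 m/s.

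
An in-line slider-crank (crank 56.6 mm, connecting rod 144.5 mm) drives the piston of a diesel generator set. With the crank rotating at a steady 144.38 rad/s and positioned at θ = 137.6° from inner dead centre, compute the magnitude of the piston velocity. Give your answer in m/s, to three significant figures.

3.86

ω = 144.4 rad/s
For an in-line slider-crank, x = r cosθ + √(L² − r² sin²θ), so v = −rω sinθ·[1 + r cosθ/√(L² − r² sin²θ)].
With r = 0.0566 m, L = 0.1445 m, θ = 137.6°: √(L² − r² sin²θ) = 0.13937 m.
v = −0.0566·144.4·0.67430·[1 + 0.0566·-0.73846/0.13937] = -3.8578 m/s.
|v| = 3.8578 m/s.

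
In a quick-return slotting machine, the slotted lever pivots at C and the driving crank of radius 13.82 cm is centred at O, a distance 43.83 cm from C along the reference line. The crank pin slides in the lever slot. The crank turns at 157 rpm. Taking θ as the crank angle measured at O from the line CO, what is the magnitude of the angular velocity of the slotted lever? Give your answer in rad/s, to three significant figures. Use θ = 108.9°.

ω = 16.44 rad/s (from 157 rpm).
Crank pin A relative to C: A = (d + r cosθ, r sinθ); lever angle φ = atan2(r sinθ, d + r cosθ).
Differentiating tanφ: φ̇ = rω(d cosθ + r)/(d² + r² + 2dr cosθ).
d² + r² + 2dr cosθ = |CA|² = 0.171965 m²;  d cosθ + r = -0.003773 m.
|ω_lever| = |0.1382·16.44·-0.003773| / 0.171965 = 0.049852 rad/s.

0.0499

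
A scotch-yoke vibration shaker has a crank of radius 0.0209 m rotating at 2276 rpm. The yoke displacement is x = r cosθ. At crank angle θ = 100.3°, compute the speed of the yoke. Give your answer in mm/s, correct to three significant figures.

4900

ω = 238.3 rad/s (from 2276 rpm).
x = r cosθ ⇒ ẋ = −rω sinθ.
|v| = rω|sinθ| = 0.0209·238.3·|sin 100.3°| = 4.9011 m/s = 4901.1 mm/s.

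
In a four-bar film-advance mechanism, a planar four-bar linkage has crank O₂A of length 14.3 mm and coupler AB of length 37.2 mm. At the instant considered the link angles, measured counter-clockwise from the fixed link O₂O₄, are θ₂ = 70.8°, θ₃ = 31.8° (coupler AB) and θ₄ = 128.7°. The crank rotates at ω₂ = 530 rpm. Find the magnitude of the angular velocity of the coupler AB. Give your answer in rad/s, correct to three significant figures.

ω₂ = 55.5 rad/s (from 530 rpm).
Differentiating the loop-closure r₂e^{iθ₂}+r₃e^{iθ₃}=r₁+r₄e^{iθ₄} gives r₂ω₂e^{iθ₂}+r₃ω₃e^{iθ₃}=r₄ω₄e^{iθ₄}.
Eliminating the other unknown: ω₃ = r₂ω₂ sin(θ₄−θ₂) / [r₃ sin(θ₃−θ₄)].
Numerator sine = +0.84712; denominator sine = -0.99276.
Result = 0.0143·55.5·(+0.84712) / (0.0372·(-0.99276)) = -18.205 rad/s; magnitude 18.205 rad/s.

18.2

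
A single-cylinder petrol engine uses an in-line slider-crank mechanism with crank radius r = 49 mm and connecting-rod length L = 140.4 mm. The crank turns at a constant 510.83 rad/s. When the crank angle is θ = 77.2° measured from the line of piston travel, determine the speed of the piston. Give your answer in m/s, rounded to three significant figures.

ω = 510.8 rad/s
For an in-line slider-crank, x = r cosθ + √(L² − r² sin²θ), so v = −rω sinθ·[1 + r cosθ/√(L² − r² sin²θ)].
With r = 0.049 m, L = 0.1404 m, θ = 77.2°: √(L² − r² sin²θ) = 0.13202 m.
v = −0.049·510.8·0.97515·[1 + 0.049·0.22155/0.13202] = -26.416 m/s.
|v| = 26.416 m/s.

26.4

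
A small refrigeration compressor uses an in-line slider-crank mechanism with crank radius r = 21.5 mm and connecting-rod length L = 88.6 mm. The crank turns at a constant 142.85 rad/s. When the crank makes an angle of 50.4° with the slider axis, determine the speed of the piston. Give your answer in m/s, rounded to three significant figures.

2.74

ω = 142.8 rad/s
For an in-line slider-crank, x = r cosθ + √(L² − r² sin²θ), so v = −rω sinθ·[1 + r cosθ/√(L² − r² sin²θ)].
With r = 0.0215 m, L = 0.0886 m, θ = 50.4°: √(L² − r² sin²θ) = 0.087038 m.
v = −0.0215·142.8·0.77051·[1 + 0.0215·0.63742/0.087038] = -2.7391 m/s.
|v| = 2.7391 m/s.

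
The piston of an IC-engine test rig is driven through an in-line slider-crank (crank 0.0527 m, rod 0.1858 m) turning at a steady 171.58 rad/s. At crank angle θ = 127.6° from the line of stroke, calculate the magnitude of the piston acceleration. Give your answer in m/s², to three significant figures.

1050

ω = 171.6 rad/s
x(θ) = r cosθ + √(L² − r² sin²θ); with ω constant, a = ω²·d²x/dθ².
d²x/dθ² = −r cosθ − r²(cos2θ)/√u − r⁴ sin²2θ/(4u^{3/2}),  u = L² − r² sin²θ = 0.0327783 m².
Substituting r = 0.0527 m, L = 0.1858 m, θ = 127.6°: d²x/dθ² = +0.035769 m.
a = ω²·d²x/dθ² = (171.6)²·(+0.035769) = +1053 m/s²;  |a| = 1053 m/s².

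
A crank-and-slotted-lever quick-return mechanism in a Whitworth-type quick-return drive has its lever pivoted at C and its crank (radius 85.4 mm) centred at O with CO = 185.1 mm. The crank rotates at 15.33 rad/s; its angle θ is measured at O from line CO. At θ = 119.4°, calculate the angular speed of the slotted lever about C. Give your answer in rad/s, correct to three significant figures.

ω = 15.33 rad/s
Crank pin A relative to C: A = (d + r cosθ, r sinθ); lever angle φ = atan2(r sinθ, d + r cosθ).
Differentiating tanφ: φ̇ = rω(d cosθ + r)/(d² + r² + 2dr cosθ).
d² + r² + 2dr cosθ = |CA|² = 0.0260352 m²;  d cosθ + r = -0.0054663 m.
|ω_lever| = |0.0854·15.33·-0.0054663| / 0.0260352 = 0.27487 rad/s.

0.275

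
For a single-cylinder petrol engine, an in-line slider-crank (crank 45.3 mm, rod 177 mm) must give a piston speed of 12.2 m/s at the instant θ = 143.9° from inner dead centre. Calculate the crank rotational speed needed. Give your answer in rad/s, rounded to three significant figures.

578

For an in-line slider-crank, |v_piston| = rω|sinθ|·[1 + r cosθ/√(L² − r² sin²θ)].
With r = 0.0453 m, L = 0.177 m, θ = 143.9°: the bracketed kinematic factor |dx/dθ| = 0.021107 m.
ω = v/|dx/dθ| = 12.2/0.021107 = 578 rad/s.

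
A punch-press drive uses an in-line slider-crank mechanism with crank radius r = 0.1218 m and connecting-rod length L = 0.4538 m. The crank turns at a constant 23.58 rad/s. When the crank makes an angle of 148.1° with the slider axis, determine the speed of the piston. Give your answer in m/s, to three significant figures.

1.17

ω = 23.58 rad/s
For an in-line slider-crank, x = r cosθ + √(L² − r² sin²θ), so v = −rω sinθ·[1 + r cosθ/√(L² − r² sin²θ)].
With r = 0.1218 m, L = 0.4538 m, θ = 148.1°: √(L² − r² sin²θ) = 0.44921 m.
v = −0.1218·23.58·0.52844·[1 + 0.1218·-0.84897/0.44921] = -1.1683 m/s.
|v| = 1.1683 m/s.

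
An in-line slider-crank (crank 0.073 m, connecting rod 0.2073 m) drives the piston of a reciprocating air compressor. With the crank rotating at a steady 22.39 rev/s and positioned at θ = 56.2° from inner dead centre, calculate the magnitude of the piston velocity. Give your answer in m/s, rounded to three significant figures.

10.3

ω = 2π·22.4 = 140.7 rad/s
For an in-line slider-crank, x = r cosθ + √(L² − r² sin²θ), so v = −rω sinθ·[1 + r cosθ/√(L² − r² sin²θ)].
With r = 0.073 m, L = 0.2073 m, θ = 56.2°: √(L² − r² sin²θ) = 0.19823 m.
v = −0.073·140.7·0.83098·[1 + 0.073·0.55630/0.19823] = -10.282 m/s.
|v| = 10.282 m/s.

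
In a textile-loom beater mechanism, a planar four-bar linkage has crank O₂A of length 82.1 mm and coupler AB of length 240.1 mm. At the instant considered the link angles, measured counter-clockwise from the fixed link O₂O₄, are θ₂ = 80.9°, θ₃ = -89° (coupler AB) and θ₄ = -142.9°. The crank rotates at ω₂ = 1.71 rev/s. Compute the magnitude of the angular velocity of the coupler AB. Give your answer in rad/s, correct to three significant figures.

3.15

ω₂ = 10.74 rad/s (from 1.71 rev/s).
Differentiating the loop-closure r₂e^{iθ₂}+r₃e^{iθ₃}=r₁+r₄e^{iθ₄} gives r₂ω₂e^{iθ₂}+r₃ω₃e^{iθ₃}=r₄ω₄e^{iθ₄}.
Eliminating the other unknown: ω₃ = r₂ω₂ sin(θ₄−θ₂) / [r₃ sin(θ₃−θ₄)].
Numerator sine = +0.69214; denominator sine = +0.80799.
Result = 0.0821·10.74·(+0.69214) / (0.2401·(+0.80799)) = +3.1471 rad/s; magnitude 3.1471 rad/s.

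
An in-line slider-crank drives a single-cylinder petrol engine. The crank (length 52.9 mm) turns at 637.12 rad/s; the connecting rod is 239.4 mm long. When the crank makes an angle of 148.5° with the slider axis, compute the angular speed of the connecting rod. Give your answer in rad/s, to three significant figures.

121

ω = 637.1 rad/s
The rod makes angle φ with the slider axis where L sinφ = r sinθ; differentiating, L cosφ·φ̇ = r ω cosθ.
L cosφ = √(L² − r² sin²θ) = 0.2378 m.
|ω_rod| = r ω |cosθ| / √(L² − r² sin²θ) = 0.0529·637.1·0.85264/0.2378 = 120.85 rad/s.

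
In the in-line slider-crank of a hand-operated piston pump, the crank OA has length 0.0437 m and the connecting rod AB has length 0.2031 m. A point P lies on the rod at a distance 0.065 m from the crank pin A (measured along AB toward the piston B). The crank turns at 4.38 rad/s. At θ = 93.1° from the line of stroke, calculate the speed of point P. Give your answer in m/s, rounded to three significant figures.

0.191

ω = 4.38 rad/s.  Crank-pin speed |V_A| = rω = 0.19141 m/s, perpendicular to OA.
Rod angle: sinφ = −(r/L) sinθ ⇒ φ = -12.407°; ω_rod = −rω cosθ/√(L²−r²sin²θ) = +0.052184 rad/s.
V_P = V_A + ω_rod × AP, with AP = 0.065 m along the rod.
Components: V_Px = −rω sinθ − a·ω_rod·sinφ = -0.1904 m/s;  V_Py = rω cosθ + a·ω_rod·cosφ = -0.0070383 m/s.
|V_P| = √(V_Px² + V_Py²) = 0.19053 m/s.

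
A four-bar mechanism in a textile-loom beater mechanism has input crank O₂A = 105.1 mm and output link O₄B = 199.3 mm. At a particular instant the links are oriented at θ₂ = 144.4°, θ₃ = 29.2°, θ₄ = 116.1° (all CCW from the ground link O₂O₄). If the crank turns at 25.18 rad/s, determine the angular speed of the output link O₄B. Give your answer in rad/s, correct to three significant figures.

12.0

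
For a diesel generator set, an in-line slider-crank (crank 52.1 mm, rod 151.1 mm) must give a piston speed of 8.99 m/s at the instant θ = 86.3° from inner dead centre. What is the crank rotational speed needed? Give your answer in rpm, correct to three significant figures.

1610

For an in-line slider-crank, |v_piston| = rω|sinθ|·[1 + r cosθ/√(L² − r² sin²θ)].
With r = 0.0521 m, L = 0.1511 m, θ = 86.3°: the bracketed kinematic factor |dx/dθ| = 0.053224 m.
ω = v/|dx/dθ| = 8.99/0.053224 = 168.91 rad/s.
N = 60ω/(2π) = 1613 rpm.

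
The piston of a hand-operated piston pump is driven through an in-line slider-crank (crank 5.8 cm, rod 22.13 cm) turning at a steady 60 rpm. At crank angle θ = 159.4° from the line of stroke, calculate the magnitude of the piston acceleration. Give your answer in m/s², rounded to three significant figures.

1.69

ω = 2π·60/60 = 6.283 rad/s
x(θ) = r cosθ + √(L² − r² sin²θ); with ω constant, a = ω²·d²x/dθ².
d²x/dθ² = −r cosθ − r²(cos2θ)/√u − r⁴ sin²2θ/(4u^{3/2}),  u = L² − r² sin²θ = 0.0485573 m².
Substituting r = 0.058 m, L = 0.2213 m, θ = 159.4°: d²x/dθ² = +0.04269 m.
a = ω²·d²x/dθ² = (6.283)²·(+0.04269) = +1.6853 m/s²;  |a| = 1.6853 m/s².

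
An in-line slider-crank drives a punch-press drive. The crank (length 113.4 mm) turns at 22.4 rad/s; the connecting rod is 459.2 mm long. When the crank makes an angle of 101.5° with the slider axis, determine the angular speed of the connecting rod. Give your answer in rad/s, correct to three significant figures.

ω = 22.4 rad/s
The rod makes angle φ with the slider axis where L sinφ = r sinθ; differentiating, L cosφ·φ̇ = r ω cosθ.
L cosφ = √(L² − r² sin²θ) = 0.44555 m.
|ω_rod| = r ω |cosθ| / √(L² − r² sin²θ) = 0.1134·22.4·0.19937/0.44555 = 1.1366 rad/s.

1.14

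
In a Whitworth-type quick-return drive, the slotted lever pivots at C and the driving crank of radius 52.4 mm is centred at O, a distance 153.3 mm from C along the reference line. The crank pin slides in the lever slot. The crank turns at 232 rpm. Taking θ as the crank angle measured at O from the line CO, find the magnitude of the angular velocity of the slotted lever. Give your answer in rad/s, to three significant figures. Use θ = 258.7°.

ω = 24.29 rad/s (from 232 rpm).
Crank pin A relative to C: A = (d + r cosθ, r sinθ); lever angle φ = atan2(r sinθ, d + r cosθ).
Differentiating tanφ: φ̇ = rω(d cosθ + r)/(d² + r² + 2dr cosθ).
d² + r² + 2dr cosθ = |CA|² = 0.0230986 m²;  d cosθ + r = +0.022361 m.
|ω_lever| = |0.0524·24.29·+0.022361| / 0.0230986 = 1.2324 rad/s.

1.23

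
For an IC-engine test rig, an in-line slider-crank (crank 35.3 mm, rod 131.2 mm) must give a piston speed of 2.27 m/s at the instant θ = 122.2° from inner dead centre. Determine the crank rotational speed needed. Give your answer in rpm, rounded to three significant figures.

851

For an in-line slider-crank, |v_piston| = rω|sinθ|·[1 + r cosθ/√(L² − r² sin²θ)].
With r = 0.0353 m, L = 0.1312 m, θ = 122.2°: the bracketed kinematic factor |dx/dθ| = 0.025472 m.
ω = v/|dx/dθ| = 2.27/0.025472 = 89.116 rad/s.
N = 60ω/(2π) = 850.99 rpm.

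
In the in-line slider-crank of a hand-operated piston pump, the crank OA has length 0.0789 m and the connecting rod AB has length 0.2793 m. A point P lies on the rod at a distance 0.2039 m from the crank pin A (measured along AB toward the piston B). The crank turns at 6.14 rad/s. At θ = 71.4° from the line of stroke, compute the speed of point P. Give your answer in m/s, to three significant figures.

ω = 6.14 rad/s.  Crank-pin speed |V_A| = rω = 0.48445 m/s, perpendicular to OA.
Rod angle: sinφ = −(r/L) sinθ ⇒ φ = -15.530°; ω_rod = −rω cosθ/√(L²−r²sin²θ) = -0.5742 rad/s.
V_P = V_A + ω_rod × AP, with AP = 0.2039 m along the rod.
Components: V_Px = −rω sinθ − a·ω_rod·sinφ = -0.49049 m/s;  V_Py = rω cosθ + a·ω_rod·cosφ = +0.041714 m/s.
|V_P| = √(V_Px² + V_Py²) = 0.49226 m/s.

0.492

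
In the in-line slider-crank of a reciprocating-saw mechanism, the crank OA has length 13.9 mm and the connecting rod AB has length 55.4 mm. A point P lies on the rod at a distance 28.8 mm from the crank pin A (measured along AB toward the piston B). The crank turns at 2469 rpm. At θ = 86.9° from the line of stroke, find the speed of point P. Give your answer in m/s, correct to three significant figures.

3.62

ω = 258.6 rad/s.  Crank-pin speed |V_A| = rω = 3.5939 m/s, perpendicular to OA.
Rod angle: sinφ = −(r/L) sinθ ⇒ φ = -14.509°; ω_rod = −rω cosθ/√(L²−r²sin²θ) = -3.6238 rad/s.
V_P = V_A + ω_rod × AP, with AP = 0.0288 m along the rod.
Components: V_Px = −rω sinθ − a·ω_rod·sinφ = -3.6148 m/s;  V_Py = rω cosθ + a·ω_rod·cosφ = +0.093318 m/s.
|V_P| = √(V_Px² + V_Py²) = 3.616 m/s.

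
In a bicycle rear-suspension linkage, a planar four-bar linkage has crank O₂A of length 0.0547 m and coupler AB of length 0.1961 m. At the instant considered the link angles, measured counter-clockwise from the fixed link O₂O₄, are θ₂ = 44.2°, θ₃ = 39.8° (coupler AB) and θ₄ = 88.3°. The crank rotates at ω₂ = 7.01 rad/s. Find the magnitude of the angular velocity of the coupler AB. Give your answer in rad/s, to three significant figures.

ω₂ = 7.01 rad/s
Differentiating the loop-closure r₂e^{iθ₂}+r₃e^{iθ₃}=r₁+r₄e^{iθ₄} gives r₂ω₂e^{iθ₂}+r₃ω₃e^{iθ₃}=r₄ω₄e^{iθ₄}.
Eliminating the other unknown: ω₃ = r₂ω₂ sin(θ₄−θ₂) / [r₃ sin(θ₃−θ₄)].
Numerator sine = +0.69591; denominator sine = -0.74896.
Result = 0.0547·7.01·(+0.69591) / (0.1961·(-0.74896)) = -1.8169 rad/s; magnitude 1.8169 rad/s.

1.82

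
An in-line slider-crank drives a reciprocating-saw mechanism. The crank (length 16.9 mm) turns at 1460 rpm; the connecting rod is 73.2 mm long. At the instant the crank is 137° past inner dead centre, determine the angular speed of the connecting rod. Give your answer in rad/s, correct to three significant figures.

26.1

ω = 152.9 rad/s (converted from 1460 rpm).
The rod makes angle φ with the slider axis where L sinφ = r sinθ; differentiating, L cosφ·φ̇ = r ω cosθ.
L cosφ = √(L² − r² sin²θ) = 0.072287 m.
|ω_rod| = r ω |cosθ| / √(L² − r² sin²θ) = 0.0169·152.9·0.73135/0.072287 = 26.142 rad/s.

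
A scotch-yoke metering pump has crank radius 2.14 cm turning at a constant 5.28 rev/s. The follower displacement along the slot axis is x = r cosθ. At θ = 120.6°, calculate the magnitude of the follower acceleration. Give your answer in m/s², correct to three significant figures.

ω = 33.18 rad/s (from 5.28 rev/s).
x = r cosθ ⇒ ẍ = −rω² cosθ (ω constant).
|a| = rω²|cosθ| = 0.0214·(33.18)²·|cos 120.6°| = 11.989 m/s².

12.0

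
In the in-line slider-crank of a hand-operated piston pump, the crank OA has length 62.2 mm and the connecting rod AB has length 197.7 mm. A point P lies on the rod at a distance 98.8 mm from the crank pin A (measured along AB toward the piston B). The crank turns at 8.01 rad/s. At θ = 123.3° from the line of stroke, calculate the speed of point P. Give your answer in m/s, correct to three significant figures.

0.403

ω = 8.01 rad/s.  Crank-pin speed |V_A| = rω = 0.49822 m/s, perpendicular to OA.
Rod angle: sinφ = −(r/L) sinθ ⇒ φ = -15.246°; ω_rod = −rω cosθ/√(L²−r²sin²θ) = +1.4341 rad/s.
V_P = V_A + ω_rod × AP, with AP = 0.0988 m along the rod.
Components: V_Px = −rω sinθ − a·ω_rod·sinφ = -0.37916 m/s;  V_Py = rω cosθ + a·ω_rod·cosφ = -0.13684 m/s.
|V_P| = √(V_Px² + V_Py²) = 0.4031 m/s.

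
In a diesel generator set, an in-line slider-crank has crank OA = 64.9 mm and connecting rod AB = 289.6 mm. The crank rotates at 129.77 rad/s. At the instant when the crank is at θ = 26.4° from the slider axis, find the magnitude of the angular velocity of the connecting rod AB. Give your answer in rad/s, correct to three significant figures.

ω = 129.8 rad/s
The rod makes angle φ with the slider axis where L sinφ = r sinθ; differentiating, L cosφ·φ̇ = r ω cosθ.
L cosφ = √(L² − r² sin²θ) = 0.28816 m.
|ω_rod| = r ω |cosθ| / √(L² − r² sin²θ) = 0.0649·129.8·0.89571/0.28816 = 26.179 rad/s.

26.2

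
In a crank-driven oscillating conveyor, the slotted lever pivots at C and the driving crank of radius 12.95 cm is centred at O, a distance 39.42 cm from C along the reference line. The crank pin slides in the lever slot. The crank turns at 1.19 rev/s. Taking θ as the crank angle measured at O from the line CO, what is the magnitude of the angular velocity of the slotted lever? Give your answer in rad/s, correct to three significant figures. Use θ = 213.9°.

2.19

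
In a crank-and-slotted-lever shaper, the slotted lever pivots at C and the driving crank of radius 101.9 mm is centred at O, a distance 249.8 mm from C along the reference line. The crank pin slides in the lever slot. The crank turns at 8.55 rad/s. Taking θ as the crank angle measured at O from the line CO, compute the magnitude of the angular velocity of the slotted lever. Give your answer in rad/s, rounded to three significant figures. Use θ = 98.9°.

0.849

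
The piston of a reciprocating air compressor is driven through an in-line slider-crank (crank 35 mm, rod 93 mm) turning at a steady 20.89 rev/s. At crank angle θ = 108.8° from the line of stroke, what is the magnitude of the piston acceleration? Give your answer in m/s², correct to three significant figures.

383

ω = 2π·20.9 = 131.3 rad/s
x(θ) = r cosθ + √(L² − r² sin²θ); with ω constant, a = ω²·d²x/dθ².
d²x/dθ² = −r cosθ − r²(cos2θ)/√u − r⁴ sin²2θ/(4u^{3/2}),  u = L² − r² sin²θ = 0.00755122 m².
Substituting r = 0.035 m, L = 0.093 m, θ = 108.8°: d²x/dθ² = +0.022235 m.
a = ω²·d²x/dθ² = (131.3)²·(+0.022235) = +383.07 m/s²;  |a| = 383.07 m/s².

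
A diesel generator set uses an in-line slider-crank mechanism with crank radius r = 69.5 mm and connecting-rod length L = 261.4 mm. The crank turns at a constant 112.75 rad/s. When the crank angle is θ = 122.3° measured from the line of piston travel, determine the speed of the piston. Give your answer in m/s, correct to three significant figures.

ω = 112.8 rad/s
For an in-line slider-crank, x = r cosθ + √(L² − r² sin²θ), so v = −rω sinθ·[1 + r cosθ/√(L² − r² sin²θ)].
With r = 0.0695 m, L = 0.2614 m, θ = 122.3°: √(L² − r² sin²θ) = 0.25471 m.
v = −0.0695·112.8·0.84526·[1 + 0.0695·-0.53435/0.25471] = -5.6579 m/s.
|v| = 5.6579 m/s.

5.66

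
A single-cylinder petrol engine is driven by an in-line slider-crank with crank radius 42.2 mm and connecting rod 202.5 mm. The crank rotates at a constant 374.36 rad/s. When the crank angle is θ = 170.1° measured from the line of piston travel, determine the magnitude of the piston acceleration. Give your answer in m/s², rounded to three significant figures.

4660

ω = 374.4 rad/s
x(θ) = r cosθ + √(L² − r² sin²θ); with ω constant, a = ω²·d²x/dθ².
d²x/dθ² = −r cosθ − r²(cos2θ)/√u − r⁴ sin²2θ/(4u^{3/2}),  u = L² − r² sin²θ = 0.0409536 m².
Substituting r = 0.0422 m, L = 0.2025 m, θ = 170.1°: d²x/dθ² = +0.033281 m.
a = ω²·d²x/dθ² = (374.4)²·(+0.033281) = +4664.2 m/s²;  |a| = 4664.2 m/s².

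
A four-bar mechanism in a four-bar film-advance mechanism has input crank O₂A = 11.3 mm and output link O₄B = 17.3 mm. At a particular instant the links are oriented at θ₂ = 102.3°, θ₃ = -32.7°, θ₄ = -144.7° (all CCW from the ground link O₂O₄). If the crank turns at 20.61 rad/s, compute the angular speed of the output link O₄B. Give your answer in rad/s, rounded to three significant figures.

ω₂ = 20.61 rad/s
Differentiating the loop-closure r₂e^{iθ₂}+r₃e^{iθ₃}=r₁+r₄e^{iθ₄} gives r₂ω₂e^{iθ₂}+r₃ω₃e^{iθ₃}=r₄ω₄e^{iθ₄}.
Eliminating the other unknown: ω₄ = r₂ω₂ sin(θ₂−θ₃) / [r₄ sin(θ₄−θ₃)].
Numerator sine = +0.70711; denominator sine = -0.92718.
Result = 0.0113·20.61·(+0.70711) / (0.0173·(-0.92718)) = -10.267 rad/s; magnitude 10.267 rad/s.

10.3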